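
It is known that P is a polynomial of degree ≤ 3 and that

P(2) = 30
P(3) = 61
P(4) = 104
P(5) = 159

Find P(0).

4

First differences: 31, 43, 55. Second differences: 12, 12.
Level-2 differences are constant, so P has degree 2.
Fitting a degree-2 polynomial gives P(k) = 6k² + k + 4.
Then P(0) = 4.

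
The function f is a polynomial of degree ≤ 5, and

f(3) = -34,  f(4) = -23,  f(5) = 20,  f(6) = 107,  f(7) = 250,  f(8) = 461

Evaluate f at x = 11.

1622

First differences: 11, 43, 87, 143, 211. Second differences: 32, 44, 56, 68. Third differences: 12, 12, 12.
Level-3 differences are constant, so f has degree 3.
Fitting a degree-3 polynomial gives f(x) = 2x³ - 8x² - 7x + 5.
Then f(11) = 1622.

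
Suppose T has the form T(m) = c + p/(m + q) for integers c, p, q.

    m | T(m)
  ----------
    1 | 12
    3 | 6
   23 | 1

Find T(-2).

-24

(T(m) − c)(m + q) = p for each data point; the three points give a linear system in c and q, then p follows.
Solving: c = 0, q = 1, p = 24, so T(m) = 24/(m + 1).
Then T(-2) = 0 + 24/(-1) = -24.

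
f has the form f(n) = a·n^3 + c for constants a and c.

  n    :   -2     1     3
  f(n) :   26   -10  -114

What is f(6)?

From f(-2) = 26 and f(1) = -10: -8a + c = 26 and 1a + c = -10.
Subtracting: 9a = -36, so a = -4; then c = 26 − (-4)·(-8) = -6.
So f(n) = -4n³ − 6, and f(6) = -870.

-870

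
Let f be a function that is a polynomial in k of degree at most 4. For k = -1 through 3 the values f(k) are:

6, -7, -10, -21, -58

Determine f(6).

Write f(k) = ak^4 + bk³ + ck² + dk + e; the 5 given values yield a linear system in the 5 coefficients.
Solving, the leading coefficient vanishes, and f(k) = -3k³ + 5k² - 5k - 7.
Then f(6) = -505.

-505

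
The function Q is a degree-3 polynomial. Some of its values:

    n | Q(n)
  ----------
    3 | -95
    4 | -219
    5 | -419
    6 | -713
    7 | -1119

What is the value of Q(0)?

1

First differences: -124, -200, -294, -406. Second differences: -76, -94, -112. Third differences: -18, -18.
Level-3 differences are constant, so Q has degree 3.
Fitting a degree-3 polynomial gives Q(n) = -3n³ - 2n² + n + 1.
Then Q(0) = 1.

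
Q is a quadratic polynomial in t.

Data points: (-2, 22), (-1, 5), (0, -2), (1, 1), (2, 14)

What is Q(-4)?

First differences: -17, -7, 3, 13. Second differences: 10, 10, 10.
Level-2 differences are constant, so Q has degree 2.
Fitting a degree-2 polynomial gives Q(t) = 5t² - 2t - 2.
Then Q(-4) = 86.

86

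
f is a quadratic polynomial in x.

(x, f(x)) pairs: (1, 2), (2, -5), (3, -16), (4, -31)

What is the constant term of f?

5

First differences: -7, -11, -15. Second differences: -4, -4.
Level-2 differences are constant, so f has degree 2.
Fitting a degree-2 polynomial gives f(x) = -2x² - x + 5.
The constant term is f(0) = 5.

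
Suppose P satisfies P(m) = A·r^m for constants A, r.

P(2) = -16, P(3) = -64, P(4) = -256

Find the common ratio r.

4

Consecutive ratio: -64/(-16) = 4, and -256/(-64) = 4, so r = 4.
Then A·4^2 = -16 gives A = -1, and P(m) = -1·4^m.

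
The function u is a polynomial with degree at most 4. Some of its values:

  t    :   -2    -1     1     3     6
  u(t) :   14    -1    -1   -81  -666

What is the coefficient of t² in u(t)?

-1

Write u(t) = at^4 + bt³ + ct² + dt + e; the 5 given values yield a linear system in the 5 coefficients.
Solving, the leading coefficient vanishes, and u(t) = -3t³ - t² + 3t.
The coefficient of t² is -1.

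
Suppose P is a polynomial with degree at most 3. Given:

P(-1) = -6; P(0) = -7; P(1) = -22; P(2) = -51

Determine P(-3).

First differences: -1, -15, -29. Second differences: -14, -14.
Level-2 differences are constant, so P has degree 2.
Fitting a degree-2 polynomial gives P(t) = -7t² - 8t - 7.
Then P(-3) = -46.

-46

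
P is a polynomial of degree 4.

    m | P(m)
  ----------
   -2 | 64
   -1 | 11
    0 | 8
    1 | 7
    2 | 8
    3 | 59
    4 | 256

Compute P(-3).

263

First differences: -53, -3, -1, 1, 51, 197. Second differences: 50, 2, 2, 50, 146. Third differences: -48, 0, 48, 96. Fourth differences: 48, 48, 48.
Level-4 differences are constant, so P has degree 4.
Fitting a degree-4 polynomial gives P(m) = 2m^4 - 4m³ - m² + 2m + 8.
Then P(-3) = 263.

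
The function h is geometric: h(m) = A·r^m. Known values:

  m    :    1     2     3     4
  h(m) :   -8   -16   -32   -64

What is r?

2

Consecutive ratio: -16/(-8) = 2, and -32/(-16) = 2, so r = 2.
Then A·2^1 = -8 gives A = -4, and h(m) = -4·2^m.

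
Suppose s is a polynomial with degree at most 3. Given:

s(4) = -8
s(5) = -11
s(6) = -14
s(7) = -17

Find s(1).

1

First differences: -3, -3, -3.
Level-1 differences are constant, so s has degree 1.
Fitting a degree-1 polynomial gives s(t) = -3t + 4.
Then s(1) = 1.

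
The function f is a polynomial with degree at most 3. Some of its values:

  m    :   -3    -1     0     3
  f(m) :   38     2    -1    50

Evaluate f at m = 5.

134

Write f(m) = am³ + bm² + cm + d; the 4 given values yield a linear system in the 4 coefficients.
Solving, the leading coefficient vanishes, and f(m) = 5m² + 2m - 1.
Then f(5) = 134.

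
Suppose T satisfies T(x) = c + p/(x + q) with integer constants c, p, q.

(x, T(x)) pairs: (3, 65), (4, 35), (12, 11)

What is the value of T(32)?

7

(T(x) − c)(x + q) = p for each data point; the three points give a linear system in c and q, then p follows.
Solving: c = 5, q = -2, p = 60, so T(x) = 5 + 60/(x − 2).
Then T(32) = 5 + 60/30 = 7.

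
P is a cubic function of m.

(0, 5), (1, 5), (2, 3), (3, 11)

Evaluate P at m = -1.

-9

Write P(m) = am³ + bm² + cm + d; the 4 given values yield a linear system in the 4 coefficients.
Solving, P(m) = 2m³ - 7m² + 5m + 5.
Then P(-1) = -9.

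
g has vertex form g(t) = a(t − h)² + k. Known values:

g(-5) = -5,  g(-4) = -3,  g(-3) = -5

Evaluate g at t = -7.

-21

First differences 2, -2; second difference -4 = 2a, so a = -2.
Expanding, the t-coefficient is −2ah = 4h; matching it to the data gives h = -4, and then k = -3.
So g(t) = -2(t + 4)² − 3.
g(-7) = -2·(-3)² − 3 = -21.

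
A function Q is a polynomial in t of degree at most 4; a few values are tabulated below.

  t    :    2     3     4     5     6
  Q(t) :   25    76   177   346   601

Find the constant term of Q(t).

Write Q(t) = at^4 + bt³ + ct² + dt + e; the 5 given values yield a linear system in the 5 coefficients.
Solving, the leading coefficient vanishes, and Q(t) = 3t³ - 2t² + 4t + 1.
The constant term is Q(0) = 1.

1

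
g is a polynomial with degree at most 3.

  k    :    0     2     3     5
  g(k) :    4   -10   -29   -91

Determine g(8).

Write g(k) = ak³ + bk² + ck + d; the 4 given values yield a linear system in the 4 coefficients.
Solving, the leading coefficient vanishes, and g(k) = -4k² + k + 4.
Then g(8) = -244.

-244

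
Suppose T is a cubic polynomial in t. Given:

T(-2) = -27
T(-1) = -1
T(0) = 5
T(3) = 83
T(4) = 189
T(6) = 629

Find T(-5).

Write T(t) = at³ + bt² + ct + d; the 6 given values yield a linear system in the 4 coefficients.
Solving, T(t) = 3t³ - t² + 2t + 5.
Then T(-5) = -405.

-405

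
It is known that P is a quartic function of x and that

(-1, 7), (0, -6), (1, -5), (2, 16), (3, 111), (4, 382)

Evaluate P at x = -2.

76

Write P(x) = ax^4 + bx³ + cx² + dx + e; the 6 given values yield a linear system in the 5 coefficients.
Solving, P(x) = 2x^4 - 3x³ + 5x² - 3x - 6.
Then P(-2) = 76.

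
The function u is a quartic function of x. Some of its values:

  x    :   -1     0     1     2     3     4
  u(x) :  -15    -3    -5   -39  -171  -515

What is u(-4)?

-675

First differences: 12, -2, -34, -132, -344. Second differences: -14, -32, -98, -212. Third differences: -18, -66, -114. Fourth differences: -48, -48.
Level-4 differences are constant, so u has degree 4.
Fitting a degree-4 polynomial gives u(x) = -2x^4 + x³ - 5x² + 4x - 3.
Then u(-4) = -675.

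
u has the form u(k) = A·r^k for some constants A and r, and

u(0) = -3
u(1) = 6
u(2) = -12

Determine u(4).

Consecutive ratio: 6/(-3) = -2, and -12/6 = -2, so r = -2.
Then A·(-2)^0 = -3 gives A = -3, and u(k) = -3·(-2)^k.
u(4) = -3·(-2)^4 = -48.

-48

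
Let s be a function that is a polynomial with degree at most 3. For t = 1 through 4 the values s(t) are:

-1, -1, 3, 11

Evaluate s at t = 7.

First differences: 0, 4, 8. Second differences: 4, 4.
Level-2 differences are constant, so s has degree 2.
Fitting a degree-2 polynomial gives s(t) = 2t² - 6t + 3.
Then s(7) = 59.

59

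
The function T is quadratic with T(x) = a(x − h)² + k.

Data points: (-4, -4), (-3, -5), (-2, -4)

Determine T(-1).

-1

First differences -1, 1; second difference 2 = 2a, so a = 1.
Expanding, the x-coefficient is −2ah = -2h; matching it to the data gives h = -3, and then k = -5.
So T(x) = 1(x + 3)² − 5.
T(-1) = 1·2² − 5 = -1.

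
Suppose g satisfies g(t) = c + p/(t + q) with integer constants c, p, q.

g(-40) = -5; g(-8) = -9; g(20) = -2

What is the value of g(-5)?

-12

(g(t) − c)(t + q) = p for each data point; the three points give a linear system in c and q, then p follows.
Solving: c = -4, q = 0, p = 40, so g(t) = -4 + 40/(t + 0).
Then g(-5) = -4 + 40/(-5) = -12.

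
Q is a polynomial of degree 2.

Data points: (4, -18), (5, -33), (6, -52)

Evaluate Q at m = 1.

Write Q(m) = am² + bm + c; the 3 given values yield a linear system in the 3 coefficients.
Solving, Q(m) = -2m² + 3m + 2.
Then Q(1) = 3.

3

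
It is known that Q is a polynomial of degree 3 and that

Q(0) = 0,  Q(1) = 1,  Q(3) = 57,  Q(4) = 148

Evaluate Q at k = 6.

Write Q(k) = ak³ + bk² + ck + d; the 4 given values yield a linear system in the 4 coefficients.
Solving, Q(k) = 3k³ - 3k² + k.
Then Q(6) = 546.

546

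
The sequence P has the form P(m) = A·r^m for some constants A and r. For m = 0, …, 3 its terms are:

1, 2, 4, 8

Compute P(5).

Consecutive ratio: 2/1 = 2, and 4/2 = 2, so r = 2.
Then A·2^0 = 1 gives A = 1, and P(m) = 1·2^m.
P(5) = 1·2^5 = 32.

32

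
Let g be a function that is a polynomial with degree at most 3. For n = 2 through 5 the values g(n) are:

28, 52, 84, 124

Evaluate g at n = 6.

First differences: 24, 32, 40. Second differences: 8, 8.
Level-2 differences are constant, so g has degree 2.
Fitting a degree-2 polynomial gives g(n) = 4n² + 4n + 4.
Then g(6) = 172.

172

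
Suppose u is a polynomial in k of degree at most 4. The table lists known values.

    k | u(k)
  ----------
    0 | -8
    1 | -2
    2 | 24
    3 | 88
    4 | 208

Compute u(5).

402

First differences: 6, 26, 64, 120. Second differences: 20, 38, 56. Third differences: 18, 18.
Level-3 differences are constant, so u has degree 3.
Extending the table by one column gives the next first difference 194, so u(5) = 208 + 194 = 402.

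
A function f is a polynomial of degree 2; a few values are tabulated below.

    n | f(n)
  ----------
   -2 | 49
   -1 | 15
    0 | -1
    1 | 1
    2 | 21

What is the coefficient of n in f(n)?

First differences: -34, -16, 2, 20. Second differences: 18, 18, 18.
Level-2 differences are constant, so f has degree 2.
Fitting a degree-2 polynomial gives f(n) = 9n² - 7n - 1.
The coefficient of n is -7.

-7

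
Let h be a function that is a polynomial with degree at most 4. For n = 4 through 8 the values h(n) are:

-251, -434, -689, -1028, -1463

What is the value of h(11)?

Write h(n) = an^4 + bn³ + cn² + dn + e; the 5 given values yield a linear system in the 5 coefficients.
Solving, the leading coefficient vanishes, and h(n) = -2n³ - 6n² - 7n + 1.
Then h(11) = -3464.

-3464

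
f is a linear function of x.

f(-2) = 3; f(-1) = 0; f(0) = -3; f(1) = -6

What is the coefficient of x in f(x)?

Write f(x) = ax + b; the 4 given values yield a linear system in the 2 coefficients.
Solving, f(x) = -3x - 3.
The coefficient of x is -3.

-3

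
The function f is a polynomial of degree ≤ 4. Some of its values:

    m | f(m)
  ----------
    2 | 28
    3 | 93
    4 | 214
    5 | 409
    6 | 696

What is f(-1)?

-11

Write f(m) = am^4 + bm³ + cm² + dm + e; the 5 given values yield a linear system in the 5 coefficients.
Solving, the leading coefficient vanishes, and f(m) = 3m³ + m² + 3m - 6.
Then f(-1) = -11.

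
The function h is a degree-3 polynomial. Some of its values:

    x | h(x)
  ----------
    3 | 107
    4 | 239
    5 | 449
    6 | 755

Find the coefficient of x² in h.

3

Write h(x) = ax³ + bx² + cx + d; the 4 given values yield a linear system in the 4 coefficients.
Solving, h(x) = 3x³ + 3x² - 1.
The coefficient of x² is 3.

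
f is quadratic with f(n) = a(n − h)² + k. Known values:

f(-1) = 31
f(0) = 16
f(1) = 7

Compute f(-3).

First differences -15, -9; second difference 6 = 2a, so a = 3.
Expanding, the n-coefficient is −2ah = -6h; matching it to the data gives h = 2, and then k = 4.
So f(n) = 3(n − 2)² + 4.
f(-3) = 3·(-5)² + 4 = 79.

79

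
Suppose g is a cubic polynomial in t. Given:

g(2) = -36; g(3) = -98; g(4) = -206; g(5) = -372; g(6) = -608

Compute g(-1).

Write g(t) = at³ + bt² + ct + d; the 5 given values yield a linear system in the 4 coefficients.
Solving, g(t) = -2t³ - 5t² + t - 2.
Then g(-1) = -6.

-6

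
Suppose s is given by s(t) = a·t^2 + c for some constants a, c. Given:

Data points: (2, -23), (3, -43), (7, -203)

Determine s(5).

From s(2) = -23 and s(3) = -43: 4a + c = -23 and 9a + c = -43.
Subtracting: 5a = -20, so a = -4; then c = -23 − (-4)·4 = -7.
So s(t) = -4t² − 7, and s(5) = -107.

-107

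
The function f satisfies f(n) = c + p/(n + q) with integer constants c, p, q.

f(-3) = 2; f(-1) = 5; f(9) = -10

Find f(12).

(f(n) − c)(n + q) = p for each data point; the three points give a linear system in c and q, then p follows.
Solving: c = -4, q = -3, p = -36, so f(n) = -4 − 36/(n − 3).
Then f(12) = -4 − 36/9 = -8.

-8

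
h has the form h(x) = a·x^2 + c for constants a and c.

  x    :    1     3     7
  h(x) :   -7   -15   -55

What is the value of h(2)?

From h(1) = -7 and h(3) = -15: 1a + c = -7 and 9a + c = -15.
Subtracting: 8a = -8, so a = -1; then c = -7 − (-1)·1 = -6.
So h(x) = -1x² − 6, and h(2) = -10.

-10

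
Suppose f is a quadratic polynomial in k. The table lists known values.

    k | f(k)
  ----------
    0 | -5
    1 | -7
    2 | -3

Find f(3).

7

Write f(k) = ak² + bk + c; the 3 given values yield a linear system in the 3 coefficients.
Solving, f(k) = 3k² - 5k - 5.
Then f(3) = 7.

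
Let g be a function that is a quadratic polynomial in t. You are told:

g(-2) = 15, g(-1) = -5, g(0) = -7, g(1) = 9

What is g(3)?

First differences: -20, -2, 16. Second differences: 18, 18.
Level-2 differences are constant, so g has degree 2.
Fitting a degree-2 polynomial gives g(t) = 9t² + 7t - 7.
Then g(3) = 95.

95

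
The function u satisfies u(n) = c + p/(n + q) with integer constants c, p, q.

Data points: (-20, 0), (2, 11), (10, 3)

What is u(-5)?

(u(n) − c)(n + q) = p for each data point; the three points give a linear system in c and q, then p follows.
Solving: c = 1, q = 0, p = 20, so u(n) = 1 + 20/(n + 0).
Then u(-5) = 1 + 20/(-5) = -3.

-3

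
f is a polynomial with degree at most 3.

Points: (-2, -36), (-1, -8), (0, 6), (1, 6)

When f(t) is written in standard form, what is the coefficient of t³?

First differences: 28, 14, 0. Second differences: -14, -14.
Level-2 differences are constant, so f has degree 2.
Fitting a degree-2 polynomial gives f(t) = -7t² + 7t + 6.
The coefficient of t³ is 0.

0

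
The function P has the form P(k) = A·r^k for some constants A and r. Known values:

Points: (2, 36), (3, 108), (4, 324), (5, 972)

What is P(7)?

8748

Consecutive ratio: 108/36 = 3, and 324/108 = 3, so r = 3.
Then A·3^2 = 36 gives A = 4, and P(k) = 4·3^k.
P(7) = 4·3^7 = 8748.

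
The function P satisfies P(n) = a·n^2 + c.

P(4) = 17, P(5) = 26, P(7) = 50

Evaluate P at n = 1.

From P(4) = 17 and P(5) = 26: 16a + c = 17 and 25a + c = 26.
Subtracting: 9a = 9, so a = 1; then c = 17 − 1·16 = 1.
So P(n) = 1n² + 1, and P(1) = 2.

2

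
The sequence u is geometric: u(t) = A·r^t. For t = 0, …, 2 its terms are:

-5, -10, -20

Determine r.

2

Consecutive ratio: -10/(-5) = 2, and -20/(-10) = 2, so r = 2.
Then A·2^0 = -5 gives A = -5, and u(t) = -5·2^t.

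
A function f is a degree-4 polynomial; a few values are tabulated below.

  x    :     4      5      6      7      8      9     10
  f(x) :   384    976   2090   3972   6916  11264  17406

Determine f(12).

36872

First differences: 592, 1114, 1882, 2944, 4348, 6142. Second differences: 522, 768, 1062, 1404, 1794. Third differences: 246, 294, 342, 390. Fourth differences: 48, 48, 48.
Level-4 differences are constant, so f has degree 4.
Fitting a degree-4 polynomial gives f(x) = 2x^4 - 3x³ + 4x² + x - 4.
Then f(12) = 36872.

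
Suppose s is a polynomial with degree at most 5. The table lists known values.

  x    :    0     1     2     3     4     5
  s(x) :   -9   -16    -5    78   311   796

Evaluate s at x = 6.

1659

Write s(x) = ax^5 + bx^4 + cx³ + dx² + ex + p; the 6 given values yield a linear system in the 6 coefficients.
Solving, the leading coefficient vanishes, and s(x) = x^4 + 3x³ - 7x² - 4x - 9.
Then s(6) = 1659.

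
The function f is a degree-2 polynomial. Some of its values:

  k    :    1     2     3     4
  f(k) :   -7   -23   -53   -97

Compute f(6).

-227

Write f(k) = ak² + bk + c; the 4 given values yield a linear system in the 3 coefficients.
Solving, f(k) = -7k² + 5k - 5.
Then f(6) = -227.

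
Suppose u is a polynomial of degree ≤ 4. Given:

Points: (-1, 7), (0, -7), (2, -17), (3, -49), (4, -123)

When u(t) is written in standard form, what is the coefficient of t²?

6

Write u(t) = at^4 + bt³ + ct² + dt + e; the 5 given values yield a linear system in the 5 coefficients.
Solving, the leading coefficient vanishes, and u(t) = -3t³ + 6t² - 5t - 7.
The coefficient of t² is 6.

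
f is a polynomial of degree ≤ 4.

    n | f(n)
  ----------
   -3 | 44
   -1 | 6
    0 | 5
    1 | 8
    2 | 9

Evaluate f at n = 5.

-60

Write f(n) = an^4 + bn³ + cn² + dn + e; the 5 given values yield a linear system in the 5 coefficients.
Solving, the leading coefficient vanishes, and f(n) = -n³ + 2n² + 2n + 5.
Then f(5) = -60.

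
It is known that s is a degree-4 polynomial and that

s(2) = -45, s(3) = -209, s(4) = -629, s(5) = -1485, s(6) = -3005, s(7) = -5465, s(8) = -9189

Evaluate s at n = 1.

-5

Write s(n) = an^4 + bn³ + cn² + dn + e; the 7 given values yield a linear system in the 5 coefficients.
Solving, s(n) = -2n^4 - 2n³ + 4n - 5.
Then s(1) = -5.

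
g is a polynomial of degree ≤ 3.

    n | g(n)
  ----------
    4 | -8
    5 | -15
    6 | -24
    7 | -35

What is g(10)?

-80

First differences: -7, -9, -11. Second differences: -2, -2.
Level-2 differences are constant, so g has degree 2.
Fitting a degree-2 polynomial gives g(n) = -n² + 2n.
Then g(10) = -80.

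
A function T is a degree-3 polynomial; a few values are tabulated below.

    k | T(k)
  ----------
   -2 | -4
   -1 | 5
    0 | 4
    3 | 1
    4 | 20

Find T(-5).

Write T(k) = ak³ + bk² + ck + d; the 5 given values yield a linear system in the 4 coefficients.
Solving, T(k) = k³ - 2k² - 4k + 4.
Then T(-5) = -151.

-151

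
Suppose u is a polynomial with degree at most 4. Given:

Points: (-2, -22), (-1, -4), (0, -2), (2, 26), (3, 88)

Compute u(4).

206

Write u(m) = am^4 + bm³ + cm² + dm + e; the 5 given values yield a linear system in the 5 coefficients.
Solving, the leading coefficient vanishes, and u(m) = 3m³ + m² - 2.
Then u(4) = 206.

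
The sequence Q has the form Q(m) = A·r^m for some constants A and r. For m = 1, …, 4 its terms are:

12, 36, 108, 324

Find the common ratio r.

Consecutive ratio: 36/12 = 3, and 108/36 = 3, so r = 3.
Then A·3^1 = 12 gives A = 4, and Q(m) = 4·3^m.

3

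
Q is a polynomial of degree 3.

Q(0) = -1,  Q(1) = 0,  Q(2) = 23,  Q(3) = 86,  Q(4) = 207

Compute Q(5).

Write Q(t) = at³ + bt² + ct + d; the 5 given values yield a linear system in the 4 coefficients.
Solving, Q(t) = 3t³ + 2t² - 4t - 1.
Then Q(5) = 404.

404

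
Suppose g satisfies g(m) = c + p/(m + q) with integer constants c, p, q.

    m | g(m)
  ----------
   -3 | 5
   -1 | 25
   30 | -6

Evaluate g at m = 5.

(g(m) − c)(m + q) = p for each data point; the three points give a linear system in c and q, then p follows.
Solving: c = -5, q = 0, p = -30, so g(m) = -5 − 30/(m + 0).
Then g(5) = -5 − 30/5 = -11.

-11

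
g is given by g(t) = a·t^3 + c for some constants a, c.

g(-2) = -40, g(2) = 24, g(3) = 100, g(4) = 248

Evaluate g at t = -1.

From g(-2) = -40 and g(2) = 24: -8a + c = -40 and 8a + c = 24.
Subtracting: 16a = 64, so a = 4; then c = -40 − 4·(-8) = -8.
So g(t) = 4t³ − 8, and g(-1) = -12.

-12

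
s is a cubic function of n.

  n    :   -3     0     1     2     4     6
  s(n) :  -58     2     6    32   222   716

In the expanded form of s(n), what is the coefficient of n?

-1

Write s(n) = an³ + bn² + cn + d; the 6 given values yield a linear system in the 4 coefficients.
Solving, s(n) = 3n³ + 2n² - n + 2.
The coefficient of n is -1.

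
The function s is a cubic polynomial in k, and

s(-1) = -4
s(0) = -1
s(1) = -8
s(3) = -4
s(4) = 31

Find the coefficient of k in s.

Write s(k) = ak³ + bk² + ck + d; the 5 given values yield a linear system in the 4 coefficients.
Solving, s(k) = 2k³ - 5k² - 4k - 1.
The coefficient of k is -4.

-4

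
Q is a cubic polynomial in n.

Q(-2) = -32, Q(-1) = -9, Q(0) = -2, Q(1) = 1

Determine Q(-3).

Write Q(n) = an³ + bn² + cn + d; the 4 given values yield a linear system in the 4 coefficients.
Solving, Q(n) = 2n³ - 2n² + 3n - 2.
Then Q(-3) = -83.

-83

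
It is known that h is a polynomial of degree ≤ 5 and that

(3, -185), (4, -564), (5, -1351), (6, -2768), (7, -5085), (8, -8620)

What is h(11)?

First differences: -379, -787, -1417, -2317, -3535. Second differences: -408, -630, -900, -1218. Third differences: -222, -270, -318. Fourth differences: -48, -48.
Level-4 differences are constant, so h has degree 4.
Fitting a degree-4 polynomial gives h(n) = -2n^4 - n³ + 2n² - 6n + 4.
Then h(11) = -30433.

-30433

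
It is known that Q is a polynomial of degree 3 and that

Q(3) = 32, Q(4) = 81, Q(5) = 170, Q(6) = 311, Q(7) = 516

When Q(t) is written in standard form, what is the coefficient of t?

First differences: 49, 89, 141, 205. Second differences: 40, 52, 64. Third differences: 12, 12.
Level-3 differences are constant, so Q has degree 3.
Fitting a degree-3 polynomial gives Q(t) = 2t³ - 4t² + 3t + 5.
The coefficient of t is 3.

3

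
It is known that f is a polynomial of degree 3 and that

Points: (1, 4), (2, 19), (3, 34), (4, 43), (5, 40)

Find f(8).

-101

First differences: 15, 15, 9, -3. Second differences: 0, -6, -12. Third differences: -6, -6.
Level-3 differences are constant, so f has degree 3.
Fitting a degree-3 polynomial gives f(n) = -n³ + 6n² + 4n - 5.
Then f(8) = -101.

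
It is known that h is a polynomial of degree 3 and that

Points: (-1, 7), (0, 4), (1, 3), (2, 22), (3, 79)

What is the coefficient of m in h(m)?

-5

First differences: -3, -1, 19, 57. Second differences: 2, 20, 38. Third differences: 18, 18.
Level-3 differences are constant, so h has degree 3.
Fitting a degree-3 polynomial gives h(m) = 3m³ + m² - 5m + 4.
The coefficient of m is -5.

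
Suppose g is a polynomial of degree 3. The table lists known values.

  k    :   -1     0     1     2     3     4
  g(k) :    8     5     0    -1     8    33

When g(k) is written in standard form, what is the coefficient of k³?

First differences: -3, -5, -1, 9, 25. Second differences: -2, 4, 10, 16. Third differences: 6, 6, 6.
Level-3 differences are constant, so g has degree 3.
Fitting a degree-3 polynomial gives g(k) = k³ - k² - 5k + 5.
The coefficient of k³ is 1.

1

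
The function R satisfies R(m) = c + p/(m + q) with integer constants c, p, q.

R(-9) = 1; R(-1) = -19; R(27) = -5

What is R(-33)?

(R(m) − c)(m + q) = p for each data point; the three points give a linear system in c and q, then p follows.
Solving: c = -4, q = 3, p = -30, so R(m) = -4 − 30/(m + 3).
Then R(-33) = -4 − 30/(-30) = -3.

-3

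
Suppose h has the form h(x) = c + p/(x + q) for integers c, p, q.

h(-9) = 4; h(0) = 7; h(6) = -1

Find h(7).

0

(h(x) − c)(x + q) = p for each data point; the three points give a linear system in c and q, then p follows.
Solving: c = 3, q = -3, p = -12, so h(x) = 3 − 12/(x − 3).
Then h(7) = 3 − 12/4 = 0.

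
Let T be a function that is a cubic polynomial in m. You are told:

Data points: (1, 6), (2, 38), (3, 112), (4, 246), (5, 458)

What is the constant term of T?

First differences: 32, 74, 134, 212. Second differences: 42, 60, 78. Third differences: 18, 18.
Level-3 differences are constant, so T has degree 3.
Fitting a degree-3 polynomial gives T(m) = 3m³ + 3m² + 2m - 2.
The constant term is T(0) = -2.

-2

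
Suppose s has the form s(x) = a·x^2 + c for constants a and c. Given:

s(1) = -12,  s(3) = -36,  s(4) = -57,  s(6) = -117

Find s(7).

From s(1) = -12 and s(3) = -36: 1a + c = -12 and 9a + c = -36.
Subtracting: 8a = -24, so a = -3; then c = -12 − (-3)·1 = -9.
So s(x) = -3x² − 9, and s(7) = -156.

-156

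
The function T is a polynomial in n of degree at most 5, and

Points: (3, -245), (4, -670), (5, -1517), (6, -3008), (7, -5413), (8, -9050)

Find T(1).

-13

First differences: -425, -847, -1491, -2405, -3637. Second differences: -422, -644, -914, -1232. Third differences: -222, -270, -318. Fourth differences: -48, -48.
Level-4 differences are constant, so T has degree 4.
Fitting a degree-4 polynomial gives T(n) = -2n^4 - n³ - 5n² - 3n - 2.
Then T(1) = -13.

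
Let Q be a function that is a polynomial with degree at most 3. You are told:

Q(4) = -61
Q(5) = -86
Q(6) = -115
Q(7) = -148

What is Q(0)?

First differences: -25, -29, -33. Second differences: -4, -4.
Level-2 differences are constant, so Q has degree 2.
Fitting a degree-2 polynomial gives Q(k) = -2k² - 7k - 1.
The constant term is Q(0) = -1.

-1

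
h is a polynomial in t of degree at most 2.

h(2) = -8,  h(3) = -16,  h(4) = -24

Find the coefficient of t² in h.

0

First differences: -8, -8.
Level-1 differences are constant, so h has degree 1.
Fitting a degree-1 polynomial gives h(t) = -8t + 8.
The coefficient of t² is 0.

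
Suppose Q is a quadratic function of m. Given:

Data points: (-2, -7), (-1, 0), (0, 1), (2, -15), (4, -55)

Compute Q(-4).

-39

Write Q(m) = am² + bm + c; the 5 given values yield a linear system in the 3 coefficients.
Solving, Q(m) = -3m² - 2m + 1.
Then Q(-4) = -39.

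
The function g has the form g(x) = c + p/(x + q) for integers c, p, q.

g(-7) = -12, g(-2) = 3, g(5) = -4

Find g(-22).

-7

(g(x) − c)(x + q) = p for each data point; the three points give a linear system in c and q, then p follows.
Solving: c = -6, q = 4, p = 18, so g(x) = -6 + 18/(x + 4).
Then g(-22) = -6 + 18/(-18) = -7.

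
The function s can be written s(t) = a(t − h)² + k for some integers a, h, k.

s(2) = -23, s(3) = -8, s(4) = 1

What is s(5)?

First differences 15, 9; second difference -6 = 2a, so a = -3.
Expanding, the t-coefficient is −2ah = 6h; matching it to the data gives h = 5, and then k = 4.
So s(t) = -3(t − 5)² + 4.
s(5) = -3·0² + 4 = 4.

4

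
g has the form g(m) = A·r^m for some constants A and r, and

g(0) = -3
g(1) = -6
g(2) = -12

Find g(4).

Consecutive ratio: -6/(-3) = 2, and -12/(-6) = 2, so r = 2.
Then A·2^0 = -3 gives A = -3, and g(m) = -3·2^m.
g(4) = -3·2^4 = -48.

-48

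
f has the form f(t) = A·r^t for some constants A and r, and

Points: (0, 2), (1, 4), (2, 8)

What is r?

Consecutive ratio: 4/2 = 2, and 8/4 = 2, so r = 2.
Then A·2^0 = 2 gives A = 2, and f(t) = 2·2^t.

2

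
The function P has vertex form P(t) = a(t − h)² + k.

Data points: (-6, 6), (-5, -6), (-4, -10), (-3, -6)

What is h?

-4

First differences -12, -4, 4; second difference 8 = 2a, so a = 4.
Expanding, the t-coefficient is −2ah = -8h; matching it to the data gives h = -4, and then k = -10.
So P(t) = 4(t + 4)² − 10.
Hence h = -4.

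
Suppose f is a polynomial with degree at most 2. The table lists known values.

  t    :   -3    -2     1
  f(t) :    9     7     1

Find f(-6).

Write f(t) = at² + bt + c; the 3 given values yield a linear system in the 3 coefficients.
Solving, the leading coefficient vanishes, and f(t) = -2t + 3.
Then f(-6) = 15.

15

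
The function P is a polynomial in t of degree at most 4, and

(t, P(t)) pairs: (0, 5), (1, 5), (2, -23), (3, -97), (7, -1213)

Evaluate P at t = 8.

-1787

Write P(t) = at^4 + bt³ + ct² + dt + e; the 5 given values yield a linear system in the 5 coefficients.
Solving, the leading coefficient vanishes, and P(t) = -3t³ - 5t² + 8t + 5.
Then P(8) = -1787.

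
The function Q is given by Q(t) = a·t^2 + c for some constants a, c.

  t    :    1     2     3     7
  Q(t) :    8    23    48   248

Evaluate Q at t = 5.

From Q(1) = 8 and Q(2) = 23: 1a + c = 8 and 4a + c = 23.
Subtracting: 3a = 15, so a = 5; then c = 8 − 5·1 = 3.
So Q(t) = 5t² + 3, and Q(5) = 128.

128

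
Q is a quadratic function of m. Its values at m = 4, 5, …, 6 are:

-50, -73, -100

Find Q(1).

-5

Write Q(m) = am² + bm + c; the 3 given values yield a linear system in the 3 coefficients.
Solving, Q(m) = -2m² - 5m + 2.
Then Q(1) = -5.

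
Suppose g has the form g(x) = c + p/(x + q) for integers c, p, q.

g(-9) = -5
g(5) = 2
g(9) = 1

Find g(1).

(g(x) − c)(x + q) = p for each data point; the three points give a linear system in c and q, then p follows.
Solving: c = -1, q = 3, p = 24, so g(x) = -1 + 24/(x + 3).
Then g(1) = -1 + 24/4 = 5.

5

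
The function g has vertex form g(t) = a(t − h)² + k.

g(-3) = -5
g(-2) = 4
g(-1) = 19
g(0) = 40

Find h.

First differences 9, 15, 21; second difference 6 = 2a, so a = 3.
Expanding, the t-coefficient is −2ah = -6h; matching it to the data gives h = -4, and then k = -8.
So g(t) = 3(t + 4)² − 8.
Hence h = -4.

-4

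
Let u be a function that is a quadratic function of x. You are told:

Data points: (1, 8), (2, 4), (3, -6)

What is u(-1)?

Write u(x) = ax² + bx + c; the 3 given values yield a linear system in the 3 coefficients.
Solving, u(x) = -3x² + 5x + 6.
Then u(-1) = -2.

-2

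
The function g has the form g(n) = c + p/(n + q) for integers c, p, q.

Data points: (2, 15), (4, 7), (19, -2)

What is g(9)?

(g(n) − c)(n + q) = p for each data point; the three points give a linear system in c and q, then p follows.
Solving: c = -5, q = 1, p = 60, so g(n) = -5 + 60/(n + 1).
Then g(9) = -5 + 60/10 = 1.

1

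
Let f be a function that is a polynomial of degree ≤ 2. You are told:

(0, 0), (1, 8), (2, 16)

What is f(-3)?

Write f(m) = am² + bm + c; the 3 given values yield a linear system in the 3 coefficients.
Solving, the leading coefficient vanishes, and f(m) = 8m.
Then f(-3) = -24.

-24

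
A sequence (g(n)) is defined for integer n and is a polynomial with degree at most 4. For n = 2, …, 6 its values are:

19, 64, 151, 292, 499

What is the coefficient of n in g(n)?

-8

First differences: 45, 87, 141, 207. Second differences: 42, 54, 66. Third differences: 12, 12.
Level-3 differences are constant, so g has degree 3.
Fitting a degree-3 polynomial gives g(n) = 2n³ + 3n² - 8n + 7.
The coefficient of n is -8.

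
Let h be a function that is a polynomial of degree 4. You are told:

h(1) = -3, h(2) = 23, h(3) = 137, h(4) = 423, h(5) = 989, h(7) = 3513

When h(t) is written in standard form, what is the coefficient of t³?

Write h(t) = at^4 + bt³ + ct² + dt + e; the 6 given values yield a linear system in the 5 coefficients.
Solving, h(t) = t^4 + 4t³ - 5t² - 2t - 1.
The coefficient of t³ is 4.

4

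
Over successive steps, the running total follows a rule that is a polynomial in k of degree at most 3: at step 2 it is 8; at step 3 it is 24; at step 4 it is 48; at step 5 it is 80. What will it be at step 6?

Write the value at k as Q(k).
Write Q(k) = ak³ + bk² + ck + d; the 4 given values yield a linear system in the 4 coefficients.
Solving, the leading coefficient vanishes, and Q(k) = 4k² - 4k.
Then Q(6) = 120.

120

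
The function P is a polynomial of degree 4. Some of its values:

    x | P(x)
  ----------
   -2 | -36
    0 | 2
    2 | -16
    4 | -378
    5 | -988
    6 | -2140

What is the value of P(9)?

Write P(x) = ax^4 + bx³ + cx² + dx + e; the 6 given values yield a linear system in the 5 coefficients.
Solving, P(x) = -2x^4 + 2x³ + x² - 3x + 2.
Then P(9) = -11608.

-11608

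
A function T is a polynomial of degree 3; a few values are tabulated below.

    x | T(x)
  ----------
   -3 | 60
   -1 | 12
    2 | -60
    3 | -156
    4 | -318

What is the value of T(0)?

6

Write T(x) = ax³ + bx² + cx + d; the 5 given values yield a linear system in the 4 coefficients.
Solving, T(x) = -3x³ - 6x² - 9x + 6.
Then T(0) = 6.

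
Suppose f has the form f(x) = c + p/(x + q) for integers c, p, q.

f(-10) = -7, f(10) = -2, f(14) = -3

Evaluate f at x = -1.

(f(x) − c)(x + q) = p for each data point; the three points give a linear system in c and q, then p follows.
Solving: c = -5, q = -2, p = 24, so f(x) = -5 + 24/(x − 2).
Then f(-1) = -5 + 24/(-3) = -13.

-13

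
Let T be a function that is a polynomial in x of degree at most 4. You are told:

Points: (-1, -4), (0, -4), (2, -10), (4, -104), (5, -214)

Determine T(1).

Write T(x) = ax^4 + bx³ + cx² + dx + e; the 5 given values yield a linear system in the 5 coefficients.
Solving, the leading coefficient vanishes, and T(x) = -2x³ + x² + 3x - 4.
Then T(1) = -2.

-2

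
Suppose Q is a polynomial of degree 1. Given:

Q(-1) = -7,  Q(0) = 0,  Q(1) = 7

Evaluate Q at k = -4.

Write Q(k) = ak + b; the 3 given values yield a linear system in the 2 coefficients.
Solving, Q(k) = 7k.
Then Q(-4) = -28.

-28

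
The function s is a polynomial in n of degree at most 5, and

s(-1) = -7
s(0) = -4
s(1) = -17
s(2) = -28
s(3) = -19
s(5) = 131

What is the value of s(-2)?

-44

Write s(n) = an^5 + bn^4 + cn³ + dn² + en + p; the 6 given values yield a linear system in the 6 coefficients.
Solving, the top 2 coefficients vanish, and s(n) = 3n³ - 8n² - 8n - 4.
Then s(-2) = -44.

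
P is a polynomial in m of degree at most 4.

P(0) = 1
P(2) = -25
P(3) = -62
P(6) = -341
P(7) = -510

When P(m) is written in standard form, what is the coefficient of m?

Write P(m) = am^4 + bm³ + cm² + dm + e; the 5 given values yield a linear system in the 5 coefficients.
Solving, the leading coefficient vanishes, and P(m) = -m³ - 3m² - 3m + 1.
The coefficient of m is -3.

-3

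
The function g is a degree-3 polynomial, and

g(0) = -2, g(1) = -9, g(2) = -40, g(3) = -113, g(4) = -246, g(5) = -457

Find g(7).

First differences: -7, -31, -73, -133, -211. Second differences: -24, -42, -60, -78. Third differences: -18, -18, -18.
Level-3 differences are constant, so g has degree 3.
Fitting a degree-3 polynomial gives g(k) = -3k³ - 3k² - k - 2.
Then g(7) = -1185.

-1185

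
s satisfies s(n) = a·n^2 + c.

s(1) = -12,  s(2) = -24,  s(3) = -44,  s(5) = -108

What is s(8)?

From s(1) = -12 and s(2) = -24: 1a + c = -12 and 4a + c = -24.
Subtracting: 3a = -12, so a = -4; then c = -12 − (-4)·1 = -8.
So s(n) = -4n² − 8, and s(8) = -264.

-264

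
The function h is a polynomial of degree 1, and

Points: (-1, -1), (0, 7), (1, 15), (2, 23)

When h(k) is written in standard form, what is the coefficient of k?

8

First differences: 8, 8, 8.
Level-1 differences are constant, so h has degree 1.
Fitting a degree-1 polynomial gives h(k) = 8k + 7.
The coefficient of k is 8.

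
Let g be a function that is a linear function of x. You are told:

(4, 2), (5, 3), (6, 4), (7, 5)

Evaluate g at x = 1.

-1

First differences: 1, 1, 1.
Level-1 differences are constant, so g has degree 1.
Fitting a degree-1 polynomial gives g(x) = x - 2.
Then g(1) = -1.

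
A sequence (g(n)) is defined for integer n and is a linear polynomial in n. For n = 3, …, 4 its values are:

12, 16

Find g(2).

8

Write g(n) = an + b; the 2 given values yield a linear system in the 2 coefficients.
Solving, g(n) = 4n.
Then g(2) = 8.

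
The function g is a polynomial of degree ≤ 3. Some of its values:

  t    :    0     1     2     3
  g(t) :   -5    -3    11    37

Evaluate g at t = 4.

75

First differences: 2, 14, 26. Second differences: 12, 12.
Level-2 differences are constant, so g has degree 2.
Fitting a degree-2 polynomial gives g(t) = 6t² - 4t - 5.
Then g(4) = 75.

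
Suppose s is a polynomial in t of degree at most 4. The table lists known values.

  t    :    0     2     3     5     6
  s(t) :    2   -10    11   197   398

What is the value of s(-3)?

-115

Write s(t) = at^4 + bt³ + ct² + dt + e; the 5 given values yield a linear system in the 5 coefficients.
Solving, the leading coefficient vanishes, and s(t) = 3t³ - 6t² - 6t + 2.
Then s(-3) = -115.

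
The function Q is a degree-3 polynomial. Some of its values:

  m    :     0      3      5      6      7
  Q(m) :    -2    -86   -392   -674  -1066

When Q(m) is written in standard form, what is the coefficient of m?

Write Q(m) = am³ + bm² + cm + d; the 5 given values yield a linear system in the 4 coefficients.
Solving, Q(m) = -3m³ - m² + 2m - 2.
The coefficient of m is 2.

2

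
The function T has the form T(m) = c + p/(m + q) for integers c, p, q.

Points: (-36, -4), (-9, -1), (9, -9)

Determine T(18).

-7

(T(m) − c)(m + q) = p for each data point; the three points give a linear system in c and q, then p follows.
Solving: c = -5, q = 0, p = -36, so T(m) = -5 − 36/(m + 0).
Then T(18) = -5 − 36/18 = -7.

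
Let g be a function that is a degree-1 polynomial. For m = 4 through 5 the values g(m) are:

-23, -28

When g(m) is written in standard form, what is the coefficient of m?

Write g(m) = am + b; the 2 given values yield a linear system in the 2 coefficients.
Solving, g(m) = -5m - 3.
The coefficient of m is -5.

-5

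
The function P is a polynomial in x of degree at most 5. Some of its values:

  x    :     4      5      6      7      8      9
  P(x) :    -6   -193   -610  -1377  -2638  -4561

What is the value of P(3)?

47

First differences: -187, -417, -767, -1261, -1923. Second differences: -230, -350, -494, -662. Third differences: -120, -144, -168. Fourth differences: -24, -24.
Level-4 differences are constant, so P has degree 4.
Fitting a degree-4 polynomial gives P(x) = -x^4 + 2x³ + 6x² + 6x + 2.
Then P(3) = 47.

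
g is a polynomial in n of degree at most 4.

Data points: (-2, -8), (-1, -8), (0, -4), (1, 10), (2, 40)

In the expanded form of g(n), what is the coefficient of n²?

5

First differences: 0, 4, 14, 30. Second differences: 4, 10, 16. Third differences: 6, 6.
Level-3 differences are constant, so g has degree 3.
Fitting a degree-3 polynomial gives g(n) = n³ + 5n² + 8n - 4.
The coefficient of n² is 5.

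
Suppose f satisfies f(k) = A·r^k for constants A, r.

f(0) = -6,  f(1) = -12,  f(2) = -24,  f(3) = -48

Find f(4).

Consecutive ratio: -12/(-6) = 2, and -24/(-12) = 2, so r = 2.
Then A·2^0 = -6 gives A = -6, and f(k) = -6·2^k.
f(4) = -6·2^4 = -96.

-96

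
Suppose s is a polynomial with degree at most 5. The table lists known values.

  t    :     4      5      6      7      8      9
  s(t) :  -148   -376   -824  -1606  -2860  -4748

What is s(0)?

4

Write s(t) = at^5 + bt^4 + ct³ + dt² + et + p; the 6 given values yield a linear system in the 6 coefficients.
Solving, the leading coefficient vanishes, and s(t) = -t^4 + 3t³ - 4t² - 6t + 4.
The constant term is s(0) = 4.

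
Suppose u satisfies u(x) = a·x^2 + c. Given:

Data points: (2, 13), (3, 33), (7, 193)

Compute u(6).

141

From u(2) = 13 and u(3) = 33: 4a + c = 13 and 9a + c = 33.
Subtracting: 5a = 20, so a = 4; then c = 13 − 4·4 = -3.
So u(x) = 4x² − 3, and u(6) = 141.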